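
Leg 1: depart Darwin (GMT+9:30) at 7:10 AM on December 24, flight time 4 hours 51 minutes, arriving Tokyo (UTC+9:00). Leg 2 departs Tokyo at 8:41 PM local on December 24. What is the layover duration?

9 hours 10 minutes

Convert departure to UTC: 7:10 AM − 9:30 = 9:40 PM UTC on Dec 23.
Add 4 hours 51 minutes flight time → 2:31 AM UTC (Dec 24).
Tokyo is UTC+9:00, so local arrival = 2:31 AM + 9:00 = 11:31 AM on Dec 24.
Layover = 8:41 PM − 11:31 AM = 9 hours 10 minutes.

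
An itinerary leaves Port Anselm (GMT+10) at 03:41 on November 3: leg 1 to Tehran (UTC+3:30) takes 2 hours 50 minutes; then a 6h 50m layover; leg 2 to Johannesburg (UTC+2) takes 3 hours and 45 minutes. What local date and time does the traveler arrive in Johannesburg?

09:06 on Nov 3

Convert departure to UTC: 03:41 − 10:00 = 17:41 UTC on Nov 2.
Add 2 hours and 50 minutes leg 1 → 20:31 UTC.
Add 6 hours and 50 minutes layover in Tehran → 03:21 UTC (Nov 3).
Add 3 hours 45 minutes leg 2 → 07:06 UTC.
Johannesburg is UTC+2:00, so local arrival = 07:06 + 2:00 = 09:06 on Nov 3.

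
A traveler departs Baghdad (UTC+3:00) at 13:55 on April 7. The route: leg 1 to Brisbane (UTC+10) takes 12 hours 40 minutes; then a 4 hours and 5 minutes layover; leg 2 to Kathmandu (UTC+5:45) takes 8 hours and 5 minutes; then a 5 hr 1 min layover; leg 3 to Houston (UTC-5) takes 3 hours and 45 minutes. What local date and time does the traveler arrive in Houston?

Convert departure to UTC: 13:55 − 3:00 = 10:55 UTC on Apr 7.
Add 12 hours 40 minutes leg 1 → 23:35 UTC.
Add 4 hours 5 minutes layover in Brisbane → 03:40 UTC (Apr 8).
Add 8 hours and 5 minutes leg 2 → 11:45 UTC.
Add 5 hours and 1 minute layover in Kathmandu → 16:46 UTC.
Add 3 hours 45 minutes leg 3 → 20:31 UTC.
Houston is UTC−5:00, so local arrival = 20:31 − 5:00 = 15:31 on Apr 8.

15:31 on Apr 8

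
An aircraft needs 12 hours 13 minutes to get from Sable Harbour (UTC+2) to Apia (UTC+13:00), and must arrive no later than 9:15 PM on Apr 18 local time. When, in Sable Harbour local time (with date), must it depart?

Target arrival in UTC: 9:15 PM − 13:00 = 8:15 AM on Apr 18.
Subtract 12 hours 13 minutes → departure 8:02 PM UTC on Apr 17.
Sable Harbour is UTC+2:00: 8:02 PM + 2:00 = 10:02 PM on Apr 17.

10:02 PM on Apr 17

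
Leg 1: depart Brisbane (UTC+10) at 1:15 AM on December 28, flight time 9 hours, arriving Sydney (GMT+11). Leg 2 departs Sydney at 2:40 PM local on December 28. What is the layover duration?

Convert departure to UTC: 1:15 AM − 10:00 = 3:15 PM UTC on Dec 27.
Add 9 hours flight time → 12:15 AM UTC (Dec 28).
Sydney is UTC+11:00, so local arrival = 12:15 AM + 11:00 = 11:15 AM on Dec 28.
Layover = 2:40 PM − 11:15 AM = 3 hours 25 minutes.

3 hours 25 minutes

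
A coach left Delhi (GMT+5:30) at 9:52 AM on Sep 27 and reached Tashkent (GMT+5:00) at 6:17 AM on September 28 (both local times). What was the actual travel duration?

Departure in UTC: 9:52 AM − 5:30 = 4:22 AM on Sep 27.
Arrival in UTC: 6:17 AM − 5:00 = 1:17 AM on Sep 28.
Elapsed = 1:17 AM − 4:22 AM (+1 day) = 20 hours 55 minutes.

20 hours 55 minutes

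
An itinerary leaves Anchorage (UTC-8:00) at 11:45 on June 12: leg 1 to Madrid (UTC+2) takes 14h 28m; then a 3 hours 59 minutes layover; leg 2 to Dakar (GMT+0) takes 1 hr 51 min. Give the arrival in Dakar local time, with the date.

16:03 on June 13

Convert departure to UTC: 11:45 + 8:00 = 19:45 UTC on Jun 12.
Add 14 hours and 28 minutes leg 1 → 10:13 UTC (Jun 13).
Add 3 hours and 59 minutes layover in Madrid → 14:12 UTC.
Add 1 hour 51 minutes leg 2 → 16:03 UTC.
Dakar is UTC+0, so local arrival is the same: 16:03 on Jun 13.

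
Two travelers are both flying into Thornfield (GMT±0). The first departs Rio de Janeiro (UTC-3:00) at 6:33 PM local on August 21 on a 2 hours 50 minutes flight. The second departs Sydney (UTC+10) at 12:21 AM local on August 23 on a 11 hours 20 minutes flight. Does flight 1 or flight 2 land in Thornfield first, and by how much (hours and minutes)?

the first, by 25 hours 18 minutes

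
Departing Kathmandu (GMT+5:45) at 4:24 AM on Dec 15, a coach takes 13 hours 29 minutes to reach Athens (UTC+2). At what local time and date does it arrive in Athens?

Convert departure to UTC: 4:24 AM − 5:45 = 10:39 PM UTC on Dec 14.
Add 13 hours and 29 minutes travel time → 12:08 PM UTC (Dec 15).
Athens is UTC+2:00, so local arrival = 12:08 PM + 2:00 = 2:08 PM on Dec 15.

2:08 PM on December 15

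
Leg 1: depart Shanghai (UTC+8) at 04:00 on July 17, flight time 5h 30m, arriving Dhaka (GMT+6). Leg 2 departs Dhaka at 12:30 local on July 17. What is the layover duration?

5 hours

Convert departure to UTC: 04:00 − 8:00 = 20:00 UTC on Jul 16.
Add 5 hours 30 minutes flight time → 01:30 UTC (Jul 17).
Dhaka is UTC+6:00, so local arrival = 01:30 + 6:00 = 07:30 on Jul 17.
Layover = 12:30 − 07:30 = 5 hours.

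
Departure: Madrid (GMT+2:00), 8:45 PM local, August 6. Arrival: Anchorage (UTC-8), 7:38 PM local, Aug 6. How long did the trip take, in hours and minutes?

8 hours 53 minutes

Departure in UTC: 8:45 PM − 2:00 = 6:45 PM on Aug 6.
Arrival in UTC: 7:38 PM + 8:00 = 3:38 AM on Aug 7.
Elapsed = 3:38 AM − 6:45 PM (+1 day) = 8 hours 53 minutes.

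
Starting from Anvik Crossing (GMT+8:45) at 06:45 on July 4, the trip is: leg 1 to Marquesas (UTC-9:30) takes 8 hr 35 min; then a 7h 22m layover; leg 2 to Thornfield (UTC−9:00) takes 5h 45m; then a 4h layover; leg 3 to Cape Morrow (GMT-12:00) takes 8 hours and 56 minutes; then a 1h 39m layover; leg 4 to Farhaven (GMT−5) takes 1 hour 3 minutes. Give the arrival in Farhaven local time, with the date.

06:20 on July 5

Convert departure to UTC: 06:45 − 8:45 = 22:00 UTC on Jul 3.
Add 8 hours and 35 minutes leg 1 → 06:35 UTC (Jul 4).
Add 7 hours 22 minutes layover in Marquesas → 13:57 UTC.
Add 5 hours and 45 minutes leg 2 → 19:42 UTC.
Add 4 hours layover in Thornfield → 23:42 UTC.
Add 8 hours 56 minutes leg 3 → 08:38 UTC (Jul 5).
Add 1 hour 39 minutes layover in Cape Morrow → 10:17 UTC.
Add 1 hour 3 minutes leg 4 → 11:20 UTC.
Farhaven is UTC−5:00, so local arrival = 11:20 − 5:00 = 06:20 on Jul 5.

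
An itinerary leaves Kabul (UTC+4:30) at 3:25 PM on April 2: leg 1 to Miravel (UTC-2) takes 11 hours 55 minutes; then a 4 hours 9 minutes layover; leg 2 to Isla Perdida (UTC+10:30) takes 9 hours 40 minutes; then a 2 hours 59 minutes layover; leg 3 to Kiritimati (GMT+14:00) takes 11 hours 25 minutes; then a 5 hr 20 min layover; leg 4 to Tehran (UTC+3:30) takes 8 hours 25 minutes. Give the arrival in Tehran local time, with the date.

8:18 PM on Apr 4

Convert departure to UTC: 3:25 PM − 4:30 = 10:55 AM UTC on Apr 2.
Add 11 hours and 55 minutes leg 1 → 10:50 PM UTC.
Add 4 hours 9 minutes layover in Miravel → 2:59 AM UTC (Apr 3).
Add 9 hours 40 minutes leg 2 → 12:39 PM UTC.
Add 2 hours and 59 minutes layover in Isla Perdida → 3:38 PM UTC.
Add 11 hours 25 minutes leg 3 → 3:03 AM UTC (Apr 4).
Add 5 hours and 20 minutes layover in Kiritimati → 8:23 AM UTC.
Add 8 hours 25 minutes leg 4 → 4:48 PM UTC.
Tehran is UTC+3:30, so local arrival = 4:48 PM + 3:30 = 8:18 PM on Apr 4.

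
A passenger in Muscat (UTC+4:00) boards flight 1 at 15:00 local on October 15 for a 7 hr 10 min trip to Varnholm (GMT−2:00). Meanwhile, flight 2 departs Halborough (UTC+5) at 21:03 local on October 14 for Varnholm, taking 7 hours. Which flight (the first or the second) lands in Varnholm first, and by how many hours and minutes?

the second, by 19 hours 7 minutes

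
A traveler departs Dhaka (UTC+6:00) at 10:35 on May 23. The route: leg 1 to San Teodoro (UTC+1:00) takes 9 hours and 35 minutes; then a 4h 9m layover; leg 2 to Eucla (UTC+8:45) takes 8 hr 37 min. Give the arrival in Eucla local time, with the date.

Convert departure to UTC: 10:35 − 6:00 = 04:35 UTC on May 23.
Add 9 hours 35 minutes leg 1 → 14:10 UTC.
Add 4 hours 9 minutes layover in San Teodoro → 18:19 UTC.
Add 8 hours and 37 minutes leg 2 → 02:56 UTC (May 24).
Eucla is UTC+8:45, so local arrival = 02:56 + 8:45 = 11:41 on May 24.

11:41 on May 24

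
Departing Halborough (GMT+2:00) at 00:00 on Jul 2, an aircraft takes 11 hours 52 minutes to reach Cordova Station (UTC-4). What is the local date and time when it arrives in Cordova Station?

Convert departure to UTC: 00:00 − 2:00 = 22:00 UTC on Jul 1.
Add 11 hours 52 minutes travel time → 09:52 UTC (Jul 2).
Cordova Station is UTC−4:00, so local arrival = 09:52 − 4:00 = 05:52 on Jul 2.

05:52 on July 2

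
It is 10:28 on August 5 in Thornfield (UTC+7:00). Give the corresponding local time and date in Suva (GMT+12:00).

15:28 on August 5

In UTC: 10:28 − 7:00 = 03:28 on Aug 5.
Suva is UTC+12:00: 03:28 + 12:00 = 15:28 on Aug 5.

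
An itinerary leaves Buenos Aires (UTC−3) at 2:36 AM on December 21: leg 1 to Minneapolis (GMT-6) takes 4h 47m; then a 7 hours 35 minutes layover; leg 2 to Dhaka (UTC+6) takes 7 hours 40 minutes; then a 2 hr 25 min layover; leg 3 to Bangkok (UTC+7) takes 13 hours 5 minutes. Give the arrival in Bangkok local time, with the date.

Convert departure to UTC: 2:36 AM + 3:00 = 5:36 AM UTC on Dec 21.
Add 4 hours and 47 minutes leg 1 → 10:23 AM UTC.
Add 7 hours and 35 minutes layover in Minneapolis → 5:58 PM UTC.
Add 7 hours and 40 minutes leg 2 → 1:38 AM UTC (Dec 22).
Add 2 hours and 25 minutes layover in Dhaka → 4:03 AM UTC.
Add 13 hours and 5 minutes leg 3 → 5:08 PM UTC.
Bangkok is UTC+7:00, so local arrival = 5:08 PM + 7:00 = 12:08 AM on Dec 23.

12:08 AM on Dec 23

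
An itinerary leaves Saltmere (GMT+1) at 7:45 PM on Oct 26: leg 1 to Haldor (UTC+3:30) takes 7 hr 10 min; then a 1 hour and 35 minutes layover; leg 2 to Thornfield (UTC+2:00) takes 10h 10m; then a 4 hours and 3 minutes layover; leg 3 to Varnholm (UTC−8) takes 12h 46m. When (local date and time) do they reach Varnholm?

10:29 PM on October 27

Convert departure to UTC: 7:45 PM − 1:00 = 6:45 PM UTC on Oct 26.
Add 7 hours 10 minutes leg 1 → 1:55 AM UTC (Oct 27).
Add 1 hour and 35 minutes layover in Haldor → 3:30 AM UTC.
Add 10 hours 10 minutes leg 2 → 1:40 PM UTC.
Add 4 hours 3 minutes layover in Thornfield → 5:43 PM UTC.
Add 12 hours 46 minutes leg 3 → 6:29 AM UTC (Oct 28).
Varnholm is UTC−8:00, so local arrival = 6:29 AM − 8:00 = 10:29 PM on Oct 27.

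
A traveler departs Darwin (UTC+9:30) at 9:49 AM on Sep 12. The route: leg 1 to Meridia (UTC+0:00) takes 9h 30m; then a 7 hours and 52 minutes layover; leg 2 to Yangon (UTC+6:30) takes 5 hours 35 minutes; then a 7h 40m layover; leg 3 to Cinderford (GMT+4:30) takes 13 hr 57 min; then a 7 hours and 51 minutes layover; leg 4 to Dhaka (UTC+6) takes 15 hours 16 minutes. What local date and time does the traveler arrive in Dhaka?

Convert departure to UTC: 9:49 AM − 9:30 = 12:19 AM UTC on Sep 12.
Add 9 hours and 30 minutes leg 1 → 9:49 AM UTC.
Add 7 hours and 52 minutes layover in Meridia → 5:41 PM UTC.
Add 5 hours and 35 minutes leg 2 → 11:16 PM UTC.
Add 7 hours and 40 minutes layover in Yangon → 6:56 AM UTC (Sep 13).
Add 13 hours and 57 minutes leg 3 → 8:53 PM UTC.
Add 7 hours 51 minutes layover in Cinderford → 4:44 AM UTC (Sep 14).
Add 15 hours 16 minutes leg 4 → 8:00 PM UTC.
Dhaka is UTC+6:00, so local arrival = 8:00 PM + 6:00 = 2:00 AM on Sep 15.

2:00 AM on September 15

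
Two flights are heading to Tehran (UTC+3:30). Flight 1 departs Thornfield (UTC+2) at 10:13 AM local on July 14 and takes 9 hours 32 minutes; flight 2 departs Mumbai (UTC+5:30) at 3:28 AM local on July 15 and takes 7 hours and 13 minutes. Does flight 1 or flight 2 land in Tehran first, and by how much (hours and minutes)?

the first, by 11 hours 26 minutes

Flight 1 in UTC: 10:13 AM − 2:00 = 8:13 AM on Jul 14.
+9 hours 32 minutes → arrive 5:45 PM UTC on Jul 14.
Flight 2 in UTC: 3:28 AM − 5:30 = 9:58 PM on Jul 14.
+7 hours 13 minutes → arrive 5:11 AM UTC on Jul 15.
Flight 1 lands earlier by 11 hours 26 minutes.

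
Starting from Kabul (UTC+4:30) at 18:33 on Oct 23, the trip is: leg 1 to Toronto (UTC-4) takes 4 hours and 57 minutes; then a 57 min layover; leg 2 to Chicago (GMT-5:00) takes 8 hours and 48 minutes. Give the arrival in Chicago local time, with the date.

Convert departure to UTC: 18:33 − 4:30 = 14:03 UTC on Oct 23.
Add 4 hours 57 minutes leg 1 → 19:00 UTC.
Add 57 minutes layover in Toronto → 19:57 UTC.
Add 8 hours 48 minutes leg 2 → 04:45 UTC (Oct 24).
Chicago is UTC−5:00, so local arrival = 04:45 − 5:00 = 23:45 on Oct 23.

23:45 on October 23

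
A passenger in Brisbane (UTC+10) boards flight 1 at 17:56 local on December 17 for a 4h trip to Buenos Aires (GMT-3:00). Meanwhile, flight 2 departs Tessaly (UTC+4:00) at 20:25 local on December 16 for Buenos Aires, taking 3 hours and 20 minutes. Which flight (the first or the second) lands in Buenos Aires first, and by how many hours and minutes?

the second, by 16 hours 11 minutes

Flight 1 in UTC: 17:56 − 10:00 = 07:56 on Dec 17.
+4 hours → arrive 11:56 UTC on Dec 17.
Flight 2 in UTC: 20:25 − 4:00 = 16:25 on Dec 16.
+3 hours 20 minutes → arrive 19:45 UTC on Dec 16.
Flight 2 lands earlier by 16 hours 11 minutes.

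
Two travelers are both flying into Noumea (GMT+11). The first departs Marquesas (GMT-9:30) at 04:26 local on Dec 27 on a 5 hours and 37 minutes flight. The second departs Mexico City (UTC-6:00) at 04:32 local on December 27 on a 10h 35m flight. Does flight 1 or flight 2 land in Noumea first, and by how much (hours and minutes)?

Flight 1 in UTC: 04:26 + 9:30 = 13:56 on Dec 27.
+5 hours 37 minutes → arrive 19:33 UTC on Dec 27.
Flight 2 in UTC: 04:32 + 6:00 = 10:32 on Dec 27.
+10 hours 35 minutes → arrive 21:07 UTC on Dec 27.
Flight 1 lands earlier by 1 hour 34 minutes.

the first, by 1 hour 34 minutes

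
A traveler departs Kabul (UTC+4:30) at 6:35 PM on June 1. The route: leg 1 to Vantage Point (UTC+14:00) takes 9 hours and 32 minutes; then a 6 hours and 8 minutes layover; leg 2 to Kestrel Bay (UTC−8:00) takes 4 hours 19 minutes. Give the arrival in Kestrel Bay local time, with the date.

Convert departure to UTC: 6:35 PM − 4:30 = 2:05 PM UTC on Jun 1.
Add 9 hours 32 minutes leg 1 → 11:37 PM UTC.
Add 6 hours and 8 minutes layover in Vantage Point → 5:45 AM UTC (Jun 2).
Add 4 hours 19 minutes leg 2 → 10:04 AM UTC.
Kestrel Bay is UTC−8:00, so local arrival = 10:04 AM − 8:00 = 2:04 AM on Jun 2.

2:04 AM on June 2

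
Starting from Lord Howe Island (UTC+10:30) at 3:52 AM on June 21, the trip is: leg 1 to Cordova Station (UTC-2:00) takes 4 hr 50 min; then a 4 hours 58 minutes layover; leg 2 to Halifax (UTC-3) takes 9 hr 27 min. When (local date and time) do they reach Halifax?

9:37 AM on Jun 21

Convert departure to UTC: 3:52 AM − 10:30 = 5:22 PM UTC on Jun 20.
Add 4 hours and 50 minutes leg 1 → 10:12 PM UTC.
Add 4 hours and 58 minutes layover in Cordova Station → 3:10 AM UTC (Jun 21).
Add 9 hours and 27 minutes leg 2 → 12:37 PM UTC.
Halifax is UTC−3:00, so local arrival = 12:37 PM − 3:00 = 9:37 AM on Jun 21.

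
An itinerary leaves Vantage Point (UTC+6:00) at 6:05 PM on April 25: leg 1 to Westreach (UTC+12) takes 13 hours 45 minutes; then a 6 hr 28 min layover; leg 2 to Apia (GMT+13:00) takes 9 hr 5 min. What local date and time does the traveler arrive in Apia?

Convert departure to UTC: 6:05 PM − 6:00 = 12:05 PM UTC on Apr 25.
Add 13 hours and 45 minutes leg 1 → 1:50 AM UTC (Apr 26).
Add 6 hours and 28 minutes layover in Westreach → 8:18 AM UTC.
Add 9 hours and 5 minutes leg 2 → 5:23 PM UTC.
Apia is UTC+13:00, so local arrival = 5:23 PM + 13:00 = 6:23 AM on Apr 27.

6:23 AM on April 27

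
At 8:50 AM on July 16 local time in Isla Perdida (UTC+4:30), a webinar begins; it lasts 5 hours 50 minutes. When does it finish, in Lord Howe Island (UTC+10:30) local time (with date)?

Lord Howe Island is 6:00 ahead of Isla Perdida.
After 5 hours and 50 minutes it is 2:40 PM in Isla Perdida.
Shift by the zone difference: 2:40 PM + 6:00 = 8:40 PM on Jul 16 in Lord Howe Island.

8:40 PM on July 16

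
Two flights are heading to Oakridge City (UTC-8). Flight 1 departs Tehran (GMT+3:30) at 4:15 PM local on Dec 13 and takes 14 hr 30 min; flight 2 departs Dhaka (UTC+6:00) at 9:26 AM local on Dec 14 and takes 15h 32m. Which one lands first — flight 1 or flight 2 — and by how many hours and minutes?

Flight 1 in UTC: 4:15 PM − 3:30 = 12:45 PM on Dec 13.
+14 hours 30 minutes → arrive 3:15 AM UTC on Dec 14.
Flight 2 in UTC: 9:26 AM − 6:00 = 3:26 AM on Dec 14.
+15 hours 32 minutes → arrive 6:58 PM UTC on Dec 14.
Flight 1 lands earlier by 15 hours 43 minutes.

the first, by 15 hours 43 minutes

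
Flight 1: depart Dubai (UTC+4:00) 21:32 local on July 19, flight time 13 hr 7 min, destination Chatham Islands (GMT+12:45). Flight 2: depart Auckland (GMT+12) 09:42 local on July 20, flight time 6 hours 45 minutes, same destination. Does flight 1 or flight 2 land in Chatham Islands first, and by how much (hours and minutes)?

Flight 1 in UTC: 21:32 − 4:00 = 17:32 on Jul 19.
+13 hours 7 minutes → arrive 06:39 UTC on Jul 20.
Flight 2 in UTC: 09:42 − 12:00 = 21:42 on Jul 19.
+6 hours and 45 minutes → arrive 04:27 UTC on Jul 20.
Flight 2 lands earlier by 2 hours 12 minutes.

the second, by 2 hours 12 minutes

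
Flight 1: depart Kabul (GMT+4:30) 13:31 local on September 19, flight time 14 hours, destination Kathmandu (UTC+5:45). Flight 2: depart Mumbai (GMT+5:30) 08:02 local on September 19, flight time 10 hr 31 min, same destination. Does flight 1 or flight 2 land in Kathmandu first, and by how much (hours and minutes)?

the second, by 9 hours 58 minutes

Flight 1 in UTC: 13:31 − 4:30 = 09:01 on Sep 19.
+14 hours → arrive 23:01 UTC on Sep 19.
Flight 2 in UTC: 08:02 − 5:30 = 02:32 on Sep 19.
+10 hours and 31 minutes → arrive 13:03 UTC on Sep 19.
Flight 2 lands earlier by 9 hours 58 minutes.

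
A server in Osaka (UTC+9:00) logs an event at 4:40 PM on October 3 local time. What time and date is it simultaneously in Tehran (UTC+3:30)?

11:10 AM on October 3

Tehran is 5:30 behind Osaka.
Shift by the zone difference: 4:40 PM − 5:30 = 11:10 AM on Oct 3 in Tehran.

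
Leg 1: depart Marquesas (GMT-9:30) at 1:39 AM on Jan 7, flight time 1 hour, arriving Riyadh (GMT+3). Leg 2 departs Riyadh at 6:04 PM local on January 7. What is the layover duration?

2 hours 55 minutes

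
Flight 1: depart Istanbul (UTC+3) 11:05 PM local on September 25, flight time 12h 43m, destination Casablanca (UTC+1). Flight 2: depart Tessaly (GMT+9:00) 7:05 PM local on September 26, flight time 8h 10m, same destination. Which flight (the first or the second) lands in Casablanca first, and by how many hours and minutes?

the first, by 9 hours 27 minutes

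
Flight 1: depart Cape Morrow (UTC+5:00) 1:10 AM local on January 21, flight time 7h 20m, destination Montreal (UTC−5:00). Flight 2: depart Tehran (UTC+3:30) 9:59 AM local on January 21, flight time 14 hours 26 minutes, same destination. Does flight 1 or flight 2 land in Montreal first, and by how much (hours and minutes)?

Flight 1 in UTC: 1:10 AM − 5:00 = 8:10 PM on Jan 20.
+7 hours 20 minutes → arrive 3:30 AM UTC on Jan 21.
Flight 2 in UTC: 9:59 AM − 3:30 = 6:29 AM on Jan 21.
+14 hours and 26 minutes → arrive 8:55 PM UTC on Jan 21.
Flight 1 lands earlier by 17 hours 25 minutes.

the first, by 17 hours 25 minutes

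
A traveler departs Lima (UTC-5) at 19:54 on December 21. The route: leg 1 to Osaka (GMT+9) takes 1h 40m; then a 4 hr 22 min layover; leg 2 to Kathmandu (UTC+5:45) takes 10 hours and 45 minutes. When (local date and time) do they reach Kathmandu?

23:26 on December 22

Convert departure to UTC: 19:54 + 5:00 = 00:54 UTC on Dec 22.
Add 1 hour 40 minutes leg 1 → 02:34 UTC.
Add 4 hours and 22 minutes layover in Osaka → 06:56 UTC.
Add 10 hours 45 minutes leg 2 → 17:41 UTC.
Kathmandu is UTC+5:45, so local arrival = 17:41 + 5:45 = 23:26 on Dec 22.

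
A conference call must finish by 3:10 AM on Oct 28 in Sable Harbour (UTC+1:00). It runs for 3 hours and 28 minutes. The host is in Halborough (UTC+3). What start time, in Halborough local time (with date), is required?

1:42 AM on October 28

Target end time in UTC: 3:10 AM − 1:00 = 2:10 AM on Oct 28.
Subtract 3 hours 28 minutes → start 10:42 PM UTC on Oct 27.
Halborough is UTC+3:00: 10:42 PM + 3:00 = 1:42 AM on Oct 28.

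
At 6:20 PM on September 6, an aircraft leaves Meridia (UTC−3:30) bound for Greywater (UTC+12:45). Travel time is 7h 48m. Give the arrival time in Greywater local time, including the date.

6:23 PM on Sep 7

Convert departure to UTC: 6:20 PM + 3:30 = 9:50 PM UTC on Sep 6.
Add 7 hours and 48 minutes travel time → 5:38 AM UTC (Sep 7).
Greywater is UTC+12:45, so local arrival = 5:38 AM + 12:45 = 6:23 PM on Sep 7.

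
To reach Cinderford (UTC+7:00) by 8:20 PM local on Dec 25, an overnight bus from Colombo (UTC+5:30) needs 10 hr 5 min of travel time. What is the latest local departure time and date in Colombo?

Target arrival in UTC: 8:20 PM − 7:00 = 1:20 PM on Dec 25.
Subtract 10 hours and 5 minutes → departure 3:15 AM UTC on Dec 25.
Colombo is UTC+5:30: 3:15 AM + 5:30 = 8:45 AM on Dec 25.

8:45 AM on Dec 25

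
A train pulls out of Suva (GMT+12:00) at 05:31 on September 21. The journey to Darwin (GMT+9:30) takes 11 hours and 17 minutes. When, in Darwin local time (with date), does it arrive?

14:18 on September 21

Convert departure to UTC: 05:31 − 12:00 = 17:31 UTC on Sep 20.
Add 11 hours 17 minutes travel time → 04:48 UTC (Sep 21).
Darwin is UTC+9:30, so local arrival = 04:48 + 9:30 = 14:18 on Sep 21.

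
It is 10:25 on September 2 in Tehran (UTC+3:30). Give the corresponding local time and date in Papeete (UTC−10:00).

In UTC: 10:25 − 3:30 = 06:55 on Sep 2.
Papeete is UTC−10:00: 06:55 − 10:00 = 20:55 on Sep 1.

20:55 on September 1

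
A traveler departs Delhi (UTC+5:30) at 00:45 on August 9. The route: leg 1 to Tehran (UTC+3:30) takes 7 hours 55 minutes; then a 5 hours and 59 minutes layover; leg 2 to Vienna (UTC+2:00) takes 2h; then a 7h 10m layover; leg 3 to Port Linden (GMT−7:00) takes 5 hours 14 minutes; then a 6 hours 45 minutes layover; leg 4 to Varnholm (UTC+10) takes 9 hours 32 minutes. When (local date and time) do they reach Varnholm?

01:50 on Aug 11

Convert departure to UTC: 00:45 − 5:30 = 19:15 UTC on Aug 8.
Add 7 hours and 55 minutes leg 1 → 03:10 UTC (Aug 9).
Add 5 hours and 59 minutes layover in Tehran → 09:09 UTC.
Add 2 hours leg 2 → 11:09 UTC.
Add 7 hours 10 minutes layover in Vienna → 18:19 UTC.
Add 5 hours and 14 minutes leg 3 → 23:33 UTC.
Add 6 hours 45 minutes layover in Port Linden → 06:18 UTC (Aug 10).
Add 9 hours and 32 minutes leg 4 → 15:50 UTC.
Varnholm is UTC+10:00, so local arrival = 15:50 + 10:00 = 01:50 on Aug 11.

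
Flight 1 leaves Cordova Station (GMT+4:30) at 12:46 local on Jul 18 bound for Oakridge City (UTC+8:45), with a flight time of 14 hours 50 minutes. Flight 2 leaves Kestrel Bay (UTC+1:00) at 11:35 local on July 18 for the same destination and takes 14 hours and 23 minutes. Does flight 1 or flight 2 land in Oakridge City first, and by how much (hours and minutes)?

the first, by 1 hour 52 minutes

Flight 1 in UTC: 12:46 − 4:30 = 08:16 on Jul 18.
+14 hours and 50 minutes → arrive 23:06 UTC on Jul 18.
Flight 2 in UTC: 11:35 − 1:00 = 10:35 on Jul 18.
+14 hours 23 minutes → arrive 00:58 UTC on Jul 19.
Flight 1 lands earlier by 1 hour 52 minutes.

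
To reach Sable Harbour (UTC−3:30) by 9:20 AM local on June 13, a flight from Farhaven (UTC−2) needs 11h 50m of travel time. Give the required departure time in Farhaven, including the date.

11:00 PM on June 12

Target arrival in UTC: 9:20 AM + 3:30 = 12:50 PM on Jun 13.
Subtract 11 hours 50 minutes → departure 1:00 AM UTC on Jun 13.
Farhaven is UTC−2:00: 1:00 AM − 2:00 = 11:00 PM on Jun 12.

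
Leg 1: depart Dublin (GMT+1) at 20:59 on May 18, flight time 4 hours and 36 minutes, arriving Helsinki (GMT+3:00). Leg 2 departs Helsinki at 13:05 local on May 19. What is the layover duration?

Convert departure to UTC: 20:59 − 1:00 = 19:59 UTC on May 18.
Add 4 hours 36 minutes flight time → 00:35 UTC (May 19).
Helsinki is UTC+3:00, so local arrival = 00:35 + 3:00 = 03:35 on May 19.
Layover = 13:05 − 03:35 = 9 hours 30 minutes.

9 hours 30 minutes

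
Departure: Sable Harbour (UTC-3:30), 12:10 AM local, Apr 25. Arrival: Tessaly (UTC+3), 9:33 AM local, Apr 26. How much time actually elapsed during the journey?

26 hours 53 minutes

Tessaly is 6:30 ahead of Sable Harbour.
Clock-face elapsed time (ignoring zones) is 33 hours 23 minutes.
Actual elapsed = 33 hours 23 minutes − 6:30 = 26 hours 53 minutes.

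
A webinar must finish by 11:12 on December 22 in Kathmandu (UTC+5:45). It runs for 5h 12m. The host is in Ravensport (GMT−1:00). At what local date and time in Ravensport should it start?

Target end time in UTC: 11:12 − 5:45 = 05:27 on Dec 22.
Subtract 5 hours and 12 minutes → start 00:15 UTC on Dec 22.
Ravensport is UTC−1:00: 00:15 − 1:00 = 23:15 on Dec 21.

23:15 on December 21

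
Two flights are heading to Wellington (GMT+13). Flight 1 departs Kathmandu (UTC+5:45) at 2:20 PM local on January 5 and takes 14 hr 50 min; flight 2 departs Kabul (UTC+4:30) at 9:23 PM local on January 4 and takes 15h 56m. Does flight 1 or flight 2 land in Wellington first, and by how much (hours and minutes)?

Flight 1 in UTC: 2:20 PM − 5:45 = 8:35 AM on Jan 5.
+14 hours and 50 minutes → arrive 11:25 PM UTC on Jan 5.
Flight 2 in UTC: 9:23 PM − 4:30 = 4:53 PM on Jan 4.
+15 hours 56 minutes → arrive 8:49 AM UTC on Jan 5.
Flight 2 lands earlier by 14 hours 36 minutes.

the second, by 14 hours 36 minutes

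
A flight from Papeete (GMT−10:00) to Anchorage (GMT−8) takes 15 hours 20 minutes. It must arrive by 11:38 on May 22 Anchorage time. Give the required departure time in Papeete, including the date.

18:18 on May 21

Target arrival in UTC: 11:38 + 8:00 = 19:38 on May 22.
Subtract 15 hours and 20 minutes → departure 04:18 UTC on May 22.
Papeete is UTC−10:00: 04:18 − 10:00 = 18:18 on May 21.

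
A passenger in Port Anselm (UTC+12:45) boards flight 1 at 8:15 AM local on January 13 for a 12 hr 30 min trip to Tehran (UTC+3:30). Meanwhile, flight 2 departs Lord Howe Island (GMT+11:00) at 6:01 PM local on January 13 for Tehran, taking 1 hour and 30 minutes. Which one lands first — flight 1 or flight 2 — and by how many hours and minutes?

Flight 1 in UTC: 8:15 AM − 12:45 = 7:30 PM on Jan 12.
+12 hours and 30 minutes → arrive 8:00 AM UTC on Jan 13.
Flight 2 in UTC: 6:01 PM − 11:00 = 7:01 AM on Jan 13.
+1 hour 30 minutes → arrive 8:31 AM UTC on Jan 13.
Flight 1 lands earlier by 31 minutes.

the first, by 31 minutes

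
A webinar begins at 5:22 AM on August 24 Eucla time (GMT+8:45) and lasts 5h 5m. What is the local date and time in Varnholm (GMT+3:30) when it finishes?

5:12 AM on Aug 24

Varnholm is 5:15 behind Eucla.
After 5 hours and 5 minutes it is 10:27 AM in Eucla.
Shift by the zone difference: 10:27 AM − 5:15 = 5:12 AM on Aug 24 in Varnholm.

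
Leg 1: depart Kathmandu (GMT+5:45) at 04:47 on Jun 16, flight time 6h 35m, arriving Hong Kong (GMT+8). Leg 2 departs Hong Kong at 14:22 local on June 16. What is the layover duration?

Convert departure to UTC: 04:47 − 5:45 = 23:02 UTC on Jun 15.
Add 6 hours and 35 minutes flight time → 05:37 UTC (Jun 16).
Hong Kong is UTC+8:00, so local arrival = 05:37 + 8:00 = 13:37 on Jun 16.
Layover = 14:22 − 13:37 = 45 minutes.

45 minutes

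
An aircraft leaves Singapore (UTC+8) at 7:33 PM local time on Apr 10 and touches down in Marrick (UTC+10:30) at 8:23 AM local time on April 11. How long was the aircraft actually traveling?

10 hours 20 minutes

Departure in UTC: 7:33 PM − 8:00 = 11:33 AM on Apr 10.
Arrival in UTC: 8:23 AM − 10:30 = 9:53 PM on Apr 10.
Elapsed = 9:53 PM − 11:33 AM = 10 hours 20 minutes.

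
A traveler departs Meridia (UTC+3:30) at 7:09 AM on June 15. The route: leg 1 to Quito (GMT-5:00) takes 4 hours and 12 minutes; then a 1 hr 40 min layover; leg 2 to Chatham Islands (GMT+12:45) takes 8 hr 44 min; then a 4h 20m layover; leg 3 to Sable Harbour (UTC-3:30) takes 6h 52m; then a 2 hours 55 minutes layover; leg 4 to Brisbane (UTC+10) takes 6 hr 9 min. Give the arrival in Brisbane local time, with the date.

Convert departure to UTC: 7:09 AM − 3:30 = 3:39 AM UTC on Jun 15.
Add 4 hours 12 minutes leg 1 → 7:51 AM UTC.
Add 1 hour 40 minutes layover in Quito → 9:31 AM UTC.
Add 8 hours 44 minutes leg 2 → 6:15 PM UTC.
Add 4 hours and 20 minutes layover in Chatham Islands → 10:35 PM UTC.
Add 6 hours 52 minutes leg 3 → 5:27 AM UTC (Jun 16).
Add 2 hours and 55 minutes layover in Sable Harbour → 8:22 AM UTC.
Add 6 hours and 9 minutes leg 4 → 2:31 PM UTC.
Brisbane is UTC+10:00, so local arrival = 2:31 PM + 10:00 = 12:31 AM on Jun 17.

12:31 AM on June 17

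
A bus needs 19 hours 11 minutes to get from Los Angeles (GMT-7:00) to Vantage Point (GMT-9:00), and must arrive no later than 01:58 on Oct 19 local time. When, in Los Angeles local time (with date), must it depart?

Target arrival in UTC: 01:58 + 9:00 = 10:58 on Oct 19.
Subtract 19 hours and 11 minutes → departure 15:47 UTC on Oct 18.
Los Angeles is UTC−7:00: 15:47 − 7:00 = 08:47 on Oct 18.

08:47 on October 18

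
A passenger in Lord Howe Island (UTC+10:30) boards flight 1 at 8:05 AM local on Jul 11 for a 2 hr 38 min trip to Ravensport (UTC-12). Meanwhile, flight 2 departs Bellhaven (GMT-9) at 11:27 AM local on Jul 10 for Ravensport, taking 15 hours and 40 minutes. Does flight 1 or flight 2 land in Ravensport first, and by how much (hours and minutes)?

Flight 1 in UTC: 8:05 AM − 10:30 = 9:35 PM on Jul 10.
+2 hours and 38 minutes → arrive 12:13 AM UTC on Jul 11.
Flight 2 in UTC: 11:27 AM + 9:00 = 8:27 PM on Jul 10.
+15 hours and 40 minutes → arrive 12:07 PM UTC on Jul 11.
Flight 1 lands earlier by 11 hours 54 minutes.

the first, by 11 hours 54 minutes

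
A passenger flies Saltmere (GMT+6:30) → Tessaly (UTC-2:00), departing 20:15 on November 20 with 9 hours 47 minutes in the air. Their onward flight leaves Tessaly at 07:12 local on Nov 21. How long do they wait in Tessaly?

Convert departure to UTC: 20:15 − 6:30 = 13:45 UTC on Nov 20.
Add 9 hours 47 minutes flight time → 23:32 UTC.
Tessaly is UTC−2:00, so local arrival = 23:32 − 2:00 = 21:32 on Nov 20.
Layover = 07:12 − 21:32 (+1 day) = 9 hours 40 minutes.

9 hours 40 minutes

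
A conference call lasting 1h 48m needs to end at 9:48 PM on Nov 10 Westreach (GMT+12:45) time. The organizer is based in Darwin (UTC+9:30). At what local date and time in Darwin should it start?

Target end time in UTC: 9:48 PM − 12:45 = 9:03 AM on Nov 10.
Subtract 1 hour and 48 minutes → start 7:15 AM UTC on Nov 10.
Darwin is UTC+9:30: 7:15 AM + 9:30 = 4:45 PM on Nov 10.

4:45 PM on November 10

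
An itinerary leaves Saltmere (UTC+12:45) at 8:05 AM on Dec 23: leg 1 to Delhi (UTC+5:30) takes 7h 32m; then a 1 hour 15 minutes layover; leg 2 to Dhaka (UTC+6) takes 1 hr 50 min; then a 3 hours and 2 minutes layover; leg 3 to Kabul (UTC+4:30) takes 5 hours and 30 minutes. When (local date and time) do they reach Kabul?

Convert departure to UTC: 8:05 AM − 12:45 = 7:20 PM UTC on Dec 22.
Add 7 hours and 32 minutes leg 1 → 2:52 AM UTC (Dec 23).
Add 1 hour and 15 minutes layover in Delhi → 4:07 AM UTC.
Add 1 hour 50 minutes leg 2 → 5:57 AM UTC.
Add 3 hours 2 minutes layover in Dhaka → 8:59 AM UTC.
Add 5 hours 30 minutes leg 3 → 2:29 PM UTC.
Kabul is UTC+4:30, so local arrival = 2:29 PM + 4:30 = 6:59 PM on Dec 23.

6:59 PM on December 23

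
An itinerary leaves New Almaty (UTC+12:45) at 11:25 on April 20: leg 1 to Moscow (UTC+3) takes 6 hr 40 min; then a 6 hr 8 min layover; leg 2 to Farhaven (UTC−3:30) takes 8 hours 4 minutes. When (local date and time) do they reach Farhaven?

Convert departure to UTC: 11:25 − 12:45 = 22:40 UTC on Apr 19.
Add 6 hours and 40 minutes leg 1 → 05:20 UTC (Apr 20).
Add 6 hours 8 minutes layover in Moscow → 11:28 UTC.
Add 8 hours and 4 minutes leg 2 → 19:32 UTC.
Farhaven is UTC−3:30, so local arrival = 19:32 − 3:30 = 16:02 on Apr 20.

16:02 on Apr 20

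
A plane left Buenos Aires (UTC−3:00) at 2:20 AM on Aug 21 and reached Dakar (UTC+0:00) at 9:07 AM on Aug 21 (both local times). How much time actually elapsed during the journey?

Departure in UTC: 2:20 AM + 3:00 = 5:20 AM on Aug 21.
Arrival is already UTC: 9:07 AM on Aug 21.
Elapsed = 9:07 AM − 5:20 AM = 3 hours 47 minutes.

3 hours 47 minutes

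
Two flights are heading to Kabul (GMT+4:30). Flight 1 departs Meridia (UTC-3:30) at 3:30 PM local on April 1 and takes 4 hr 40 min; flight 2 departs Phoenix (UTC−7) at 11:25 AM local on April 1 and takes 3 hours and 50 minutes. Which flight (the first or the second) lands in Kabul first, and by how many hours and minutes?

Flight 1 in UTC: 3:30 PM + 3:30 = 7:00 PM on Apr 1.
+4 hours 40 minutes → arrive 11:40 PM UTC on Apr 1.
Flight 2 in UTC: 11:25 AM + 7:00 = 6:25 PM on Apr 1.
+3 hours 50 minutes → arrive 10:15 PM UTC on Apr 1.
Flight 2 lands earlier by 1 hour 25 minutes.

the second, by 1 hour 25 minutes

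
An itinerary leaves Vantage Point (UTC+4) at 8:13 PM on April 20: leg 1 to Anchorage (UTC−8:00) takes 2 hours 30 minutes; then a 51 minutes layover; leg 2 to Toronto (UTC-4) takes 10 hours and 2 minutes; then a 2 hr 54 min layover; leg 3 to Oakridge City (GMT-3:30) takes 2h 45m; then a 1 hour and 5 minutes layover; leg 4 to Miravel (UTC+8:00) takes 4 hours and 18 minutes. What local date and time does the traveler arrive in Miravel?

Convert departure to UTC: 8:13 PM − 4:00 = 4:13 PM UTC on Apr 20.
Add 2 hours and 30 minutes leg 1 → 6:43 PM UTC.
Add 51 minutes layover in Anchorage → 7:34 PM UTC.
Add 10 hours and 2 minutes leg 2 → 5:36 AM UTC (Apr 21).
Add 2 hours and 54 minutes layover in Toronto → 8:30 AM UTC.
Add 2 hours and 45 minutes leg 3 → 11:15 AM UTC.
Add 1 hour 5 minutes layover in Oakridge City → 12:20 PM UTC.
Add 4 hours 18 minutes leg 4 → 4:38 PM UTC.
Miravel is UTC+8:00, so local arrival = 4:38 PM + 8:00 = 12:38 AM on Apr 22.

12:38 AM on April 22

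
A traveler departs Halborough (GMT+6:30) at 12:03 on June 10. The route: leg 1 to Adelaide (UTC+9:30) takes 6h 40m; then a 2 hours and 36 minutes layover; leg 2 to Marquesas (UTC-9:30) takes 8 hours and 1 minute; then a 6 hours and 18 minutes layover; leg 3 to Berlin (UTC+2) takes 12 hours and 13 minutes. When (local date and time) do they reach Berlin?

Convert departure to UTC: 12:03 − 6:30 = 05:33 UTC on Jun 10.
Add 6 hours and 40 minutes leg 1 → 12:13 UTC.
Add 2 hours and 36 minutes layover in Adelaide → 14:49 UTC.
Add 8 hours 1 minute leg 2 → 22:50 UTC.
Add 6 hours and 18 minutes layover in Marquesas → 05:08 UTC (Jun 11).
Add 12 hours and 13 minutes leg 3 → 17:21 UTC.
Berlin is UTC+2:00, so local arrival = 17:21 + 2:00 = 19:21 on Jun 11.

19:21 on June 11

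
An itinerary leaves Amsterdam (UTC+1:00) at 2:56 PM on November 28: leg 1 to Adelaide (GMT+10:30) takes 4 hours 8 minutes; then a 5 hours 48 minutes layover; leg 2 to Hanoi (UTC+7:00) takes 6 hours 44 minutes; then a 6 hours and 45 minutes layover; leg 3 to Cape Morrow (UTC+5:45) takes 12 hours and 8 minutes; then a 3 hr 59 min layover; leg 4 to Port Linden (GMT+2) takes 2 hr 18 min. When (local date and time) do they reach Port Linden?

Convert departure to UTC: 2:56 PM − 1:00 = 1:56 PM UTC on Nov 28.
Add 4 hours and 8 minutes leg 1 → 6:04 PM UTC.
Add 5 hours and 48 minutes layover in Adelaide → 11:52 PM UTC.
Add 6 hours and 44 minutes leg 2 → 6:36 AM UTC (Nov 29).
Add 6 hours and 45 minutes layover in Hanoi → 1:21 PM UTC.
Add 12 hours and 8 minutes leg 3 → 1:29 AM UTC (Nov 30).
Add 3 hours and 59 minutes layover in Cape Morrow → 5:28 AM UTC.
Add 2 hours and 18 minutes leg 4 → 7:46 AM UTC.
Port Linden is UTC+2:00, so local arrival = 7:46 AM + 2:00 = 9:46 AM on Nov 30.

9:46 AM on November 30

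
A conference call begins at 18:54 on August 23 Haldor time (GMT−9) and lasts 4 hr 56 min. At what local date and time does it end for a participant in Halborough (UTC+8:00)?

16:50 on August 24

Halborough is 17:00 ahead of Haldor.
After 4 hours and 56 minutes it is 23:50 in Haldor.
Shift by the zone difference: 23:50 + 17:00 = 16:50 on Aug 24 in Halborough.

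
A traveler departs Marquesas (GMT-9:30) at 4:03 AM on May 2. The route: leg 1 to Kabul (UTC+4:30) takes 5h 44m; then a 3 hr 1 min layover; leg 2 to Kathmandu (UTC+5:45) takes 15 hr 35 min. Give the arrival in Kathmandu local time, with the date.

7:38 PM on May 3

Convert departure to UTC: 4:03 AM + 9:30 = 1:33 PM UTC on May 2.
Add 5 hours 44 minutes leg 1 → 7:17 PM UTC.
Add 3 hours 1 minute layover in Kabul → 10:18 PM UTC.
Add 15 hours 35 minutes leg 2 → 1:53 PM UTC (May 3).
Kathmandu is UTC+5:45, so local arrival = 1:53 PM + 5:45 = 7:38 PM on May 3.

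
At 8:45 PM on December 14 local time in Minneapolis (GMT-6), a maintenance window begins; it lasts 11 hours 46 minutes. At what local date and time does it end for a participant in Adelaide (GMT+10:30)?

Adelaide is 16:30 ahead of Minneapolis.
After 11 hours and 46 minutes it is 8:31 AM (Dec 15) in Minneapolis.
Shift by the zone difference: 8:31 AM + 16:30 = 1:01 AM on Dec 16 in Adelaide.

1:01 AM on December 16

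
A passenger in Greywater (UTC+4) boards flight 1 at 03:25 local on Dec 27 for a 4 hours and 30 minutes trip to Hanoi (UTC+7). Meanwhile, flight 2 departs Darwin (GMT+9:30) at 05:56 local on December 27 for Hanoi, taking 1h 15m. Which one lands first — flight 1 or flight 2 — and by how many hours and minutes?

the second, by 6 hours 14 minutes

Flight 1 in UTC: 03:25 − 4:00 = 23:25 on Dec 26.
+4 hours 30 minutes → arrive 03:55 UTC on Dec 27.
Flight 2 in UTC: 05:56 − 9:30 = 20:26 on Dec 26.
+1 hour and 15 minutes → arrive 21:41 UTC on Dec 26.
Flight 2 lands earlier by 6 hours 14 minutes.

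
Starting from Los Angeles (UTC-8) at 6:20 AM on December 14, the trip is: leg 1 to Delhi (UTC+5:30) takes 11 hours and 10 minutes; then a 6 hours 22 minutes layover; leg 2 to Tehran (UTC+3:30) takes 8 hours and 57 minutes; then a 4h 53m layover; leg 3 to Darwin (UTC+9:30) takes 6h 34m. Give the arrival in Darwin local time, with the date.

Convert departure to UTC: 6:20 AM + 8:00 = 2:20 PM UTC on Dec 14.
Add 11 hours 10 minutes leg 1 → 1:30 AM UTC (Dec 15).
Add 6 hours and 22 minutes layover in Delhi → 7:52 AM UTC.
Add 8 hours 57 minutes leg 2 → 4:49 PM UTC.
Add 4 hours and 53 minutes layover in Tehran → 9:42 PM UTC.
Add 6 hours 34 minutes leg 3 → 4:16 AM UTC (Dec 16).
Darwin is UTC+9:30, so local arrival = 4:16 AM + 9:30 = 1:46 PM on Dec 16.

1:46 PM on December 16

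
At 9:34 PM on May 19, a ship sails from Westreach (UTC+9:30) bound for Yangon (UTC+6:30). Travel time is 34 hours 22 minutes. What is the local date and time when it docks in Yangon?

Convert departure to UTC: 9:34 PM − 9:30 = 12:04 PM UTC on May 19.
Add 34 hours and 22 minutes travel time → 10:26 PM UTC (May 20).
Yangon is UTC+6:30, so local arrival = 10:26 PM + 6:30 = 4:56 AM on May 21.

4:56 AM on May 21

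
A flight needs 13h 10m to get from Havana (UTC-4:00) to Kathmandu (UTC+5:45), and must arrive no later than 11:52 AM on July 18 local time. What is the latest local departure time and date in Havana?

12:57 PM on July 17

Target arrival in UTC: 11:52 AM − 5:45 = 6:07 AM on Jul 18.
Subtract 13 hours 10 minutes → departure 4:57 PM UTC on Jul 17.
Havana is UTC−4:00: 4:57 PM − 4:00 = 12:57 PM on Jul 17.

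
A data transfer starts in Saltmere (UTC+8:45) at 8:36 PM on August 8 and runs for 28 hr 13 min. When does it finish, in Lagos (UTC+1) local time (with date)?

5:04 PM on Aug 9

Lagos is 7:45 behind Saltmere.
After 28 hours 13 minutes it is 12:49 AM (Aug 10) in Saltmere.
Shift by the zone difference: 12:49 AM − 7:45 = 5:04 PM on Aug 9 in Lagos.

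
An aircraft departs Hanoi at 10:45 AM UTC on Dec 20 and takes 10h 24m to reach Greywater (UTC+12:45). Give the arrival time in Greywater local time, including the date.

9:54 AM on December 21

Departure is given in UTC: 10:45 AM on Dec 20.
Add 10 hours 24 minutes → 9:09 PM UTC.
Greywater is UTC+12:45: 9:09 PM + 12:45 = 9:54 AM on Dec 21.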